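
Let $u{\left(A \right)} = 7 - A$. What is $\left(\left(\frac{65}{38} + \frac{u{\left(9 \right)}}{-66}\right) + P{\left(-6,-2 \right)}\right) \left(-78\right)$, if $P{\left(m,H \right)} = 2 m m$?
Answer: $- \frac{1202123}{209} \approx -5751.8$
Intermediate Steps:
$P{\left(m,H \right)} = 2 m^{2}$
$\left(\left(\frac{65}{38} + \frac{u{\left(9 \right)}}{-66}\right) + P{\left(-6,-2 \right)}\right) \left(-78\right) = \left(\left(\frac{65}{38} + \frac{7 - 9}{-66}\right) + 2 \left(-6\right)^{2}\right) \left(-78\right) = \left(\left(65 \cdot \frac{1}{38} + \left(7 - 9\right) \left(- \frac{1}{66}\right)\right) + 2 \cdot 36\right) \left(-78\right) = \left(\left(\frac{65}{38} - - \frac{1}{33}\right) + 72\right) \left(-78\right) = \left(\left(\frac{65}{38} + \frac{1}{33}\right) + 72\right) \left(-78\right) = \left(\frac{2183}{1254} + 72\right) \left(-78\right) = \frac{92471}{1254} \left(-78\right) = - \frac{1202123}{209}$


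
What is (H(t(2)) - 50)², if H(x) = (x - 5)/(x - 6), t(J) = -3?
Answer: 195364/81 ≈ 2411.9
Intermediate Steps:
H(x) = (-5 + x)/(-6 + x)
(H(t(2)) - 50)² = ((-5 - 3)/(-6 - 3) - 50)² = (-8/(-9) - 50)² = (-⅑*(-8) - 50)² = (8/9 - 50)² = (-442/9)² = 195364/81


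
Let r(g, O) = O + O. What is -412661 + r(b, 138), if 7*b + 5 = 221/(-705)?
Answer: -412385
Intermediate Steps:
b = -3746/4935 (b = -5/7 + (221/(-705))/7 = -5/7 + (221*(-1/705))/7 = -5/7 + (⅐)*(-221/705) = -5/7 - 221/4935 = -3746/4935 ≈ -0.75907)
r(g, O) = 2*O
-412661 + r(b, 138) = -412661 + 2*138 = -412661 + 276 = -412385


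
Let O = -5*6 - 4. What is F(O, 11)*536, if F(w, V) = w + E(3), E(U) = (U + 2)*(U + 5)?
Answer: 3216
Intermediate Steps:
E(U) = (2 + U)*(5 + U)
O = -34 (O = -30 - 4 = -34)
F(w, V) = 40 + w (F(w, V) = w + (10 + 3**2 + 7*3) = w + (10 + 9 + 21) = w + 40 = 40 + w)
F(O, 11)*536 = (40 - 34)*536 = 6*536 = 3216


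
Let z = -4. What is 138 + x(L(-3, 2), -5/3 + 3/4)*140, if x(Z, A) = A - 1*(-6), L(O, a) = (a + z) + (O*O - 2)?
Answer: 2549/3 ≈ 849.67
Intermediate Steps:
L(O, a) = -6 + a + O**2 (L(O, a) = (a - 4) + (O*O - 2) = (-4 + a) + (O**2 - 2) = (-4 + a) + (-2 + O**2) = -6 + a + O**2)
x(Z, A) = 6 + A (x(Z, A) = A + 6 = 6 + A)
138 + x(L(-3, 2), -5/3 + 3/4)*140 = 138 + (6 + (-5/3 + 3/4))*140 = 138 + (6 - 11/12)*140 = 138 + (61/12)*140 = 138 + 2135/3 = 2549/3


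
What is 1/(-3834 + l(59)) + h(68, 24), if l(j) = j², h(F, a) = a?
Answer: 8471/353 ≈ 23.997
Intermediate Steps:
1/(-3834 + l(59)) + h(68, 24) = 1/(-3834 + 59²) + 24 = 1/(-3834 + 3481) + 24 = 1/(-353) + 24 = -1/353 + 24 = 8471/353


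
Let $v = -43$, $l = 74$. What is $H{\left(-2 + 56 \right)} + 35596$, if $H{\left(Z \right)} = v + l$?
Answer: $35627$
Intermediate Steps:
$H{\left(Z \right)} = 31$ ($H{\left(Z \right)} = -43 + 74 = 31$)
$H{\left(-2 + 56 \right)} + 35596 = 31 + 35596 = 35627$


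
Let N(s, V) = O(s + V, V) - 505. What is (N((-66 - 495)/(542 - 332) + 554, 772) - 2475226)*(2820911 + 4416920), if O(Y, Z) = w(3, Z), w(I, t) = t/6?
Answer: -53753973935617/3 ≈ -1.7918e+13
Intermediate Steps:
w(I, t) = t/6 (w(I, t) = t*(1/6) = t/6)
O(Y, Z) = Z/6
N(s, V) = -505 + V/6 (N(s, V) = V/6 - 505 = -505 + V/6)
(N((-66 - 495)/(542 - 332) + 554, 772) - 2475226)*(2820911 + 4416920) = ((-505 + (1/6)*772) - 2475226)*(2820911 + 4416920) = ((-505 + 386/3) - 2475226)*7237831 = (-1129/3 - 2475226)*7237831 = -7426807/3*7237831 = -53753973935617/3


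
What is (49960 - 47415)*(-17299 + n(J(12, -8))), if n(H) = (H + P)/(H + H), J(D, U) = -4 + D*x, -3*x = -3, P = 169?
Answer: -703964815/16 ≈ -4.3998e+7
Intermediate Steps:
x = 1 (x = -⅓*(-3) = 1)
J(D, U) = -4 + D (J(D, U) = -4 + D*1 = -4 + D)
n(H) = (169 + H)/(2*H) (n(H) = (H + 169)/(H + H) = (169 + H)/((2*H)) = (169 + H)*(1/(2*H)) = (169 + H)/(2*H))
(49960 - 47415)*(-17299 + n(J(12, -8))) = (49960 - 47415)*(-17299 + (169 + (-4 + 12))/(2*(-4 + 12))) = 2545*(-17299 + (½)*(169 + 8)/8) = 2545*(-17299 + (½)*(⅛)*177) = 2545*(-17299 + 177/16) = 2545*(-276607/16) = -703964815/16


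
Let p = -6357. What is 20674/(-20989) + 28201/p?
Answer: -723335407/133427073 ≈ -5.4212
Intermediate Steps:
20674/(-20989) + 28201/p = 20674/(-20989) + 28201/(-6357) = 20674*(-1/20989) + 28201*(-1/6357) = -20674/20989 - 28201/6357 = -723335407/133427073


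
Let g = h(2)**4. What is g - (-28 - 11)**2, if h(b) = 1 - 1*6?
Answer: -896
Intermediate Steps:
h(b) = -5 (h(b) = 1 - 6 = -5)
g = 625 (g = (-5)**4 = 625)
g - (-28 - 11)**2 = 625 - (-28 - 11)**2 = 625 - 1*(-39)**2 = 625 - 1*1521 = 625 - 1521 = -896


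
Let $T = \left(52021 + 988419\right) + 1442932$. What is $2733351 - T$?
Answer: $249979$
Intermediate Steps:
$T = 2483372$ ($T = 1040440 + 1442932 = 2483372$)
$2733351 - T = 2733351 - 2483372 = 249979$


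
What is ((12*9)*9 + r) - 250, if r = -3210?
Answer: -2488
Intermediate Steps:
((12*9)*9 + r) - 250 = ((12*9)*9 - 3210) - 250 = (108*9 - 3210) - 250 = (972 - 3210) - 250 = -2238 - 250 = -2488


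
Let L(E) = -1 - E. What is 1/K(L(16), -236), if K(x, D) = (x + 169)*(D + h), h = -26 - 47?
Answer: -1/46968 ≈ -2.1291e-5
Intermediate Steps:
h = -73
K(x, D) = (-73 + D)*(169 + x) (K(x, D) = (x + 169)*(D - 73) = (169 + x)*(-73 + D) = (-73 + D)*(169 + x))
1/K(L(16), -236) = 1/(-12337 - 73*(-1 - 1*16) + 169*(-236) - 236*(-1 - 1*16)) = 1/(-12337 - 73*(-1 - 16) - 39884 - 236*(-1 - 16)) = 1/(-12337 - 73*(-17) - 39884 - 236*(-17)) = 1/(-12337 + 1241 - 39884 + 4012) = 1/(-46968) = -1/46968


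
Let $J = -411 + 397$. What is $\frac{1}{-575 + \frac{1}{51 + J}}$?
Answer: $- \frac{37}{21274} \approx -0.0017392$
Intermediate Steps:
$J = -14$
$\frac{1}{-575 + \frac{1}{51 + J}} = \frac{1}{-575 + \frac{1}{51 - 14}} = \frac{1}{-575 + \frac{1}{37}} = \frac{1}{- \frac{21274}{37}} = - \frac{37}{21274}$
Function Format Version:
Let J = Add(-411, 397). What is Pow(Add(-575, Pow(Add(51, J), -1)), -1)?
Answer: Rational(-37, 21274) ≈ -0.0017392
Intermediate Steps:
J = -14
Pow(Add(-575, Pow(Add(51, J), -1)), -1) = Pow(Add(-575, Pow(Add(51, -14), -1)), -1) = Pow(Add(-575, Pow(37, -1)), -1) = Pow(Add(-575, Rational(1, 37)), -1) = Pow(Rational(-21274, 37), -1) = Rational(-37, 21274)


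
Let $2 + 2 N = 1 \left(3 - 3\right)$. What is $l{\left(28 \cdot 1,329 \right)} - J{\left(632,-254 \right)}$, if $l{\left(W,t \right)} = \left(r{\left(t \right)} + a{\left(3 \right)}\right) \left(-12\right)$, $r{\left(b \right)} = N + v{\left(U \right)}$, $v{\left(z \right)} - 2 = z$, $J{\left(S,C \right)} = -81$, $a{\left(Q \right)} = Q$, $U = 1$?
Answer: $21$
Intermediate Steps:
$v{\left(z \right)} = 2 + z$
$N = -1$ ($N = -1 + \frac{1 \left(3 - 3\right)}{2} = -1 + \frac{1 \cdot 0}{2} = -1 + \frac{1}{2} \cdot 0 = -1 + 0 = -1$)
$r{\left(b \right)} = 2$ ($r{\left(b \right)} = -1 + \left(2 + 1\right) = -1 + 3 = 2$)
$l{\left(W,t \right)} = -60$ ($l{\left(W,t \right)} = \left(2 + 3\right) \left(-12\right) = 5 \left(-12\right) = -60$)
$l{\left(28 \cdot 1,329 \right)} - J{\left(632,-254 \right)} = -60 - -81 = -60 + 81 = 21$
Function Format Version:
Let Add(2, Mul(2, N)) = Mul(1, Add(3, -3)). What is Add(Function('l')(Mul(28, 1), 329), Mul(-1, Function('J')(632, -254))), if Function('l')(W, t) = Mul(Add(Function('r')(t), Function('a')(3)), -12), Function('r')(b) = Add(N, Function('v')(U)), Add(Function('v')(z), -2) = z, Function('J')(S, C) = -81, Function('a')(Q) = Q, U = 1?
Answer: 21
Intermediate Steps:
Function('v')(z) = Add(2, z)
N = -1 (N = Add(-1, Mul(Rational(1, 2), Mul(1, Add(3, -3)))) = Add(-1, Mul(Rational(1, 2), Mul(1, 0))) = Add(-1, Mul(Rational(1, 2), 0)) = Add(-1, 0) = -1)
Function('r')(b) = 2 (Function('r')(b) = Add(-1, Add(2, 1)) = Add(-1, 3) = 2)
Function('l')(W, t) = -60 (Function('l')(W, t) = Mul(Add(2, 3), -12) = Mul(5, -12) = -60)
Add(Function('l')(Mul(28, 1), 329), Mul(-1, Function('J')(632, -254))) = Add(-60, Mul(-1, -81)) = Add(-60, 81) = 21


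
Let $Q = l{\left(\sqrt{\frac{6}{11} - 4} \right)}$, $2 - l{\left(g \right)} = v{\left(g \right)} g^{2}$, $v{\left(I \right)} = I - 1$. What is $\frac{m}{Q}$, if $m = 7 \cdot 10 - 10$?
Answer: $- \frac{14520}{7211} - \frac{3135 i \sqrt{418}}{7211} \approx -2.0136 - 8.8885 i$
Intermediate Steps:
$v{\left(I \right)} = -1 + I$ ($v{\left(I \right)} = I - 1 = -1 + I$)
$m = 60$ ($m = 70 - 10 = 60$)
$l{\left(g \right)} = 2 - g^{2} \left(-1 + g\right)$ ($l{\left(g \right)} = 2 - \left(-1 + g\right) g^{2} = 2 - g^{2} \left(-1 + g\right)$)
$Q = - \frac{16}{11} + \frac{38 i \sqrt{418}}{121}$ ($Q = 2 + \left(\sqrt{\frac{6}{11} - 4}\right)^{2} \left(1 - \sqrt{\frac{6}{11} - 4}\right) = 2 + \left(\sqrt{- \frac{38}{11}}\right)^{2} \left(1 - \sqrt{- \frac{38}{11}}\right) = 2 + \left(\frac{i \sqrt{418}}{11}\right)^{2} \left(1 - \frac{i \sqrt{418}}{11}\right) = 2 - \frac{38 \left(1 - \frac{i \sqrt{418}}{11}\right)}{11} = 2 - \left(\frac{38}{11} - \frac{38 i \sqrt{418}}{121}\right) = - \frac{16}{11} + \frac{38 i \sqrt{418}}{121} \approx -1.4545 + 6.4208 i$)
$\frac{m}{Q} = \frac{60}{- \frac{16}{11} + \frac{38 i \sqrt{418}}{121}}$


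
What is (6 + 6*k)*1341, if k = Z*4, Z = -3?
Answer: -88506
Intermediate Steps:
k = -12 (k = -3*4 = -12)
(6 + 6*k)*1341 = (6 + 6*(-12))*1341 = (6 - 72)*1341 = -66*1341 = -88506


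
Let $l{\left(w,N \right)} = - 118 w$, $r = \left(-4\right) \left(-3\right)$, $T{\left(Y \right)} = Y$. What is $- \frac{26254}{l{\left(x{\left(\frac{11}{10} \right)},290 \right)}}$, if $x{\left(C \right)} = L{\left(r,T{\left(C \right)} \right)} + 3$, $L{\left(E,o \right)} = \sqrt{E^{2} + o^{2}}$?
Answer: $- \frac{3938100}{803639} + \frac{131270 \sqrt{14521}}{803639} \approx 14.783$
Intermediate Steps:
$r = 12$
$x{\left(C \right)} = 3 + \sqrt{144 + C^{2}}$ ($x{\left(C \right)} = \sqrt{12^{2} + C^{2}} + 3 = \sqrt{144 + C^{2}} + 3 = 3 + \sqrt{144 + C^{2}}$)
$- \frac{26254}{l{\left(x{\left(\frac{11}{10} \right)},290 \right)}} = - \frac{26254}{\left(-118\right) \left(3 + \sqrt{144 + \left(\frac{11}{10}\right)^{2}}\right)} = - \frac{26254}{\left(-118\right) \left(3 + \sqrt{144 + \frac{121}{100}}\right)} = - \frac{26254}{\left(-118\right) \left(3 + \sqrt{\frac{14521}{100}}\right)} = - \frac{26254}{\left(-118\right) \left(3 + \frac{\sqrt{14521}}{10}\right)} = - \frac{26254}{-354 - \frac{59 \sqrt{14521}}{5}}$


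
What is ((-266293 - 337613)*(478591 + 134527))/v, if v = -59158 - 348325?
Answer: 370265638908/407483 ≈ 9.0867e+5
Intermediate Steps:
v = -407483
((-266293 - 337613)*(478591 + 134527))/v = ((-266293 - 337613)*(478591 + 134527))/(-407483) = -603906*613118*(-1/407483) = -370265638908*(-1/407483) = 370265638908/407483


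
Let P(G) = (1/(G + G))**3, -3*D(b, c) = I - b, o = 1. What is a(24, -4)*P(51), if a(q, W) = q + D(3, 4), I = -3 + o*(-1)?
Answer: 79/3183624 ≈ 2.4814e-5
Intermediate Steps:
I = -4 (I = -3 + 1*(-1) = -3 - 1 = -4)
D(b, c) = 4/3 + b/3 (D(b, c) = -(-4 - b)/3 = 4/3 + b/3)
P(G) = 1/(8*G**3) (P(G) = (1/(2*G))**3 = 1/(8*G**3))
a(q, W) = 7/3 + q (a(q, W) = q + (4/3 + (1/3)*3) = q + (4/3 + 1) = q + 7/3 = 7/3 + q)
a(24, -4)*P(51) = (7/3 + 24)*((1/8)/51**3) = 79*((1/8)*(1/132651))/3 = (79/3)*(1/1061208) = 79/3183624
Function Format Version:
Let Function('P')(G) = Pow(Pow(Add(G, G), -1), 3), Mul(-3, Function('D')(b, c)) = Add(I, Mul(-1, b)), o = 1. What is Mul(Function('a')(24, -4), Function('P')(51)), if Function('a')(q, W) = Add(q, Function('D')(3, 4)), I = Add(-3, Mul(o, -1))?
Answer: Rational(79, 3183624) ≈ 2.4814e-5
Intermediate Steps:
I = -4 (I = Add(-3, Mul(1, -1)) = Add(-3, -1) = -4)
Function('D')(b, c) = Add(Rational(4, 3), Mul(Rational(1, 3), b)) (Function('D')(b, c) = Mul(Rational(-1, 3), Add(-4, Mul(-1, b))) = Add(Rational(4, 3), Mul(Rational(1, 3), b)))
Function('P')(G) = Mul(Rational(1, 8), Pow(G, -3)) (Function('P')(G) = Pow(Pow(Mul(2, G), -1), 3) = Pow(Mul(Rational(1, 2), Pow(G, -1)), 3) = Mul(Rational(1, 8), Pow(G, -3)))
Function('a')(q, W) = Add(Rational(7, 3), q) (Function('a')(q, W) = Add(q, Add(Rational(4, 3), Mul(Rational(1, 3), 3))) = Add(q, Add(Rational(4, 3), 1)) = Add(q, Rational(7, 3)) = Add(Rational(7, 3), q))
Mul(Function('a')(24, -4), Function('P')(51)) = Mul(Add(Rational(7, 3), 24), Mul(Rational(1, 8), Pow(51, -3))) = Mul(Rational(79, 3), Mul(Rational(1, 8), Rational(1, 132651))) = Mul(Rational(79, 3), Rational(1, 1061208)) = Rational(79, 3183624)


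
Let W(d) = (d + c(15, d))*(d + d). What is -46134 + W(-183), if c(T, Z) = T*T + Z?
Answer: 5472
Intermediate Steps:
c(T, Z) = Z + T**2 (c(T, Z) = T**2 + Z = Z + T**2)
W(d) = 2*d*(225 + 2*d) (W(d) = (d + (d + 15**2))*(d + d) = (d + (d + 225))*(2*d) = (d + (225 + d))*(2*d) = (225 + 2*d)*(2*d) = 2*d*(225 + 2*d))
-46134 + W(-183) = -46134 + 2*(-183)*(225 + 2*(-183)) = -46134 + 2*(-183)*(225 - 366) = -46134 + 2*(-183)*(-141) = -46134 + 51606 = 5472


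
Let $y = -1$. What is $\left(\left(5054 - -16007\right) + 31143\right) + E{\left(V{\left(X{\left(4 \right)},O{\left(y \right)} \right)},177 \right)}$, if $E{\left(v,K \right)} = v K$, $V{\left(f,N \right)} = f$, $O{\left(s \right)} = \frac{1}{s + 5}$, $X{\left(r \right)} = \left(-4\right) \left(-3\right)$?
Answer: $54328$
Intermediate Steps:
$X{\left(r \right)} = 12$
$O{\left(s \right)} = \frac{1}{5 + s}$
$E{\left(v,K \right)} = K v$
$\left(\left(5054 - -16007\right) + 31143\right) + E{\left(V{\left(X{\left(4 \right)},O{\left(y \right)} \right)},177 \right)} = \left(\left(5054 - -16007\right) + 31143\right) + 177 \cdot 12 = \left(\left(5054 + 16007\right) + 31143\right) + 2124 = \left(21061 + 31143\right) + 2124 = 52204 + 2124 = 54328$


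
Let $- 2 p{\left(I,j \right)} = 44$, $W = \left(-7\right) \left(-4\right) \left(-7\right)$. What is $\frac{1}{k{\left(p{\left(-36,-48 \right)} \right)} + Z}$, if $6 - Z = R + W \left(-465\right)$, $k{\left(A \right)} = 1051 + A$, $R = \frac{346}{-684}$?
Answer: $- \frac{342}{30815737} \approx -1.1098 \cdot 10^{-5}$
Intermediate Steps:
$W = -196$ ($W = 28 \left(-7\right) = -196$)
$p{\left(I,j \right)} = -22$ ($p{\left(I,j \right)} = \left(- \frac{1}{2}\right) 44 = -22$)
$R = - \frac{173}{342}$ ($R = 346 \left(- \frac{1}{684}\right) = - \frac{173}{342} \approx -0.50585$)
$Z = - \frac{31167655}{342}$ ($Z = 6 - \left(- \frac{173}{342} - -91140\right) = 6 - \left(- \frac{173}{342} + 91140\right) = 6 - \frac{31169707}{342} = - \frac{31167655}{342} \approx -91134.0$)
$\frac{1}{k{\left(p{\left(-36,-48 \right)} \right)} + Z} = \frac{1}{\left(1051 - 22\right) - \frac{31167655}{342}} = \frac{1}{1029 - \frac{31167655}{342}} = \frac{1}{- \frac{30815737}{342}} = - \frac{342}{30815737}$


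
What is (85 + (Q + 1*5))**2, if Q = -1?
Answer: 7921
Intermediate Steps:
(85 + (Q + 1*5))**2 = (85 + (-1 + 1*5))**2 = (85 + (-1 + 5))**2 = (85 + 4)**2 = 89**2 = 7921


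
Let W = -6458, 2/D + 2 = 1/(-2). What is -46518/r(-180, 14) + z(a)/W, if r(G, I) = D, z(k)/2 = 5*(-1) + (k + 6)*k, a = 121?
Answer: 375485831/6458 ≈ 58143.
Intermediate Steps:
z(k) = -10 + 2*k*(6 + k) (z(k) = 2*(5*(-1) + (k + 6)*k) = 2*(-5 + (6 + k)*k) = 2*(-5 + k*(6 + k)) = -10 + 2*k*(6 + k))
D = -⅘ (D = 2/(-2 + 1/(-2)) = 2/(-2 - ½) = 2/(-5/2) = 2*(-⅖) = -⅘ ≈ -0.80000)
r(G, I) = -⅘
-46518/r(-180, 14) + z(a)/W = -46518/(-⅘) + (-10 + 2*121² + 12*121)/(-6458) = -46518*(-5/4) + (-10 + 2*14641 + 1452)*(-1/6458) = 116295/2 + (-10 + 29282 + 1452)*(-1/6458) = 116295/2 + 30724*(-1/6458) = 116295/2 - 15362/3229 = 375485831/6458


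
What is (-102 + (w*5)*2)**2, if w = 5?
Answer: 2704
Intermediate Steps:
(-102 + (w*5)*2)**2 = (-102 + (5*5)*2)**2 = (-102 + 25*2)**2 = (-102 + 50)**2 = (-52)**2 = 2704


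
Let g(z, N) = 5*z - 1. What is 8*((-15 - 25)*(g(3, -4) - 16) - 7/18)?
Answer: 5732/9 ≈ 636.89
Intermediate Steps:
g(z, N) = -1 + 5*z
8*((-15 - 25)*(g(3, -4) - 16) - 7/18) = 8*((-15 - 25)*((-1 + 5*3) - 16) - 7/18) = 8*(-40*((-1 + 15) - 16) - 7*1/18) = 8*(-40*(14 - 16) - 7/18) = 8*(-40*(-2) - 7/18) = 8*(80 - 7/18) = 8*(1433/18) = 5732/9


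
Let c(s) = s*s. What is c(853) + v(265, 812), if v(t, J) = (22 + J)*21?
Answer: 745123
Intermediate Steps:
c(s) = s**2
v(t, J) = 462 + 21*J
c(853) + v(265, 812) = 853**2 + (462 + 21*812) = 727609 + (462 + 17052) = 727609 + 17514 = 745123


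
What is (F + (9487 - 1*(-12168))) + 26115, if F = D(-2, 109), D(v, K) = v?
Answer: 47768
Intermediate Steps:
F = -2
(F + (9487 - 1*(-12168))) + 26115 = (-2 + (9487 - 1*(-12168))) + 26115 = (-2 + (9487 + 12168)) + 26115 = (-2 + 21655) + 26115 = 21653 + 26115 = 47768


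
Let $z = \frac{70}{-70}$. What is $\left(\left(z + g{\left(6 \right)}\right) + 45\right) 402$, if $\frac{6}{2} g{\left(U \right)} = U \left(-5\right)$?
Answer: $13668$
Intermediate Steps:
$g{\left(U \right)} = - \frac{5 U}{3}$ ($g{\left(U \right)} = \frac{U \left(-5\right)}{3} = \frac{\left(-5\right) U}{3} = - \frac{5 U}{3}$)
$z = -1$ ($z = 70 \left(- \frac{1}{70}\right) = -1$)
$\left(\left(z + g{\left(6 \right)}\right) + 45\right) 402 = \left(\left(-1 - 10\right) + 45\right) 402 = \left(-11 + 45\right) 402 = 34 \cdot 402 = 13668$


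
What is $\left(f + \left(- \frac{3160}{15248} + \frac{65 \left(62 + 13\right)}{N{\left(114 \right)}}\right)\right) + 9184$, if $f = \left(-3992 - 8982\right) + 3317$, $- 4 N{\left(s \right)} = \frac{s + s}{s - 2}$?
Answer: $- \frac{364028727}{36214} \approx -10052.0$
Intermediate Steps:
$N{\left(s \right)} = - \frac{s}{2 \left(-2 + s\right)}$ ($N{\left(s \right)} = - \frac{\left(s + s\right) \frac{1}{s - 2}}{4} = - \frac{2 s \frac{1}{-2 + s}}{4} = - \frac{s}{2 \left(-2 + s\right)}$)
$f = -9657$ ($f = -12974 + 3317 = -9657$)
$\left(f + \left(- \frac{3160}{15248} + \frac{65 \left(62 + 13\right)}{N{\left(114 \right)}}\right)\right) + 9184 = \left(-9657 + \left(- \frac{3160}{15248} + \frac{65 \left(62 + 13\right)}{\left(-1\right) 114 \frac{1}{-4 + 2 \cdot 114}}\right)\right) + 9184 = \left(-9657 + \left(\left(-3160\right) \frac{1}{15248} + \frac{65 \cdot 75}{\left(-1\right) 114 \frac{1}{-4 + 228}}\right)\right) + 9184 = \left(-9657 + \left(- \frac{395}{1906} + \frac{4875}{\left(-1\right) 114 \cdot \frac{1}{224}}\right)\right) + 9184 = \left(-9657 + \left(- \frac{395}{1906} + \frac{4875}{- \frac{57}{112}}\right)\right) + 9184 = \left(-9657 + \left(- \frac{395}{1906} + 4875 \left(- \frac{112}{57}\right)\right)\right) + 9184 = \left(-9657 - \frac{346899505}{36214}\right) + 9184 = - \frac{696618103}{36214} + 9184 = - \frac{364028727}{36214}$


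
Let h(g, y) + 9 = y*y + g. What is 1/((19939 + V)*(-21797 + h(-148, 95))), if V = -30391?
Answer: 1/135133908 ≈ 7.4001e-9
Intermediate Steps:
h(g, y) = -9 + g + y**2 (h(g, y) = -9 + (y*y + g) = -9 + (y**2 + g) = -9 + (g + y**2) = -9 + g + y**2)
1/((19939 + V)*(-21797 + h(-148, 95))) = 1/((19939 - 30391)*(-21797 + (-9 - 148 + 95**2))) = 1/(-10452*(-21797 + (-9 - 148 + 9025))) = 1/(-10452*(-21797 + 8868)) = 1/(-10452*(-12929)) = 1/135133908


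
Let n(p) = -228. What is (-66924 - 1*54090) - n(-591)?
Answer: -120786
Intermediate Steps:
(-66924 - 1*54090) - n(-591) = (-66924 - 1*54090) - 1*(-228) = (-66924 - 54090) + 228 = -121014 + 228 = -120786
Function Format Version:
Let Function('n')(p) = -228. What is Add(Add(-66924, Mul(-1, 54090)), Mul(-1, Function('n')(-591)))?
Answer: -120786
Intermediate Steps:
Add(Add(-66924, Mul(-1, 54090)), Mul(-1, Function('n')(-591))) = Add(Add(-66924, Mul(-1, 54090)), Mul(-1, -228)) = Add(Add(-66924, -54090), 228) = Add(-121014, 228) = -120786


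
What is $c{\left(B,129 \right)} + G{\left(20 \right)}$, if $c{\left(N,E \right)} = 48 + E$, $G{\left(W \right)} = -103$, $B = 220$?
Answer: $74$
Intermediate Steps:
$c{\left(B,129 \right)} + G{\left(20 \right)} = \left(48 + 129\right) - 103 = 177 - 103 = 74$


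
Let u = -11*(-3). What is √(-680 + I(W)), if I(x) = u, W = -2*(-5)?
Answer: I*√647 ≈ 25.436*I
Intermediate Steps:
W = 10
u = 33
I(x) = 33
√(-680 + I(W)) = √(-680 + 33) = √(-647) = I*√647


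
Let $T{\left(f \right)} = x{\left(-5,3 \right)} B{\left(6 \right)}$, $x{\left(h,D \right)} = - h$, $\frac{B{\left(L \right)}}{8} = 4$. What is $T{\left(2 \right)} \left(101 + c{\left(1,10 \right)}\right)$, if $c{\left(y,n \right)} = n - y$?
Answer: $17600$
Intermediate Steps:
$B{\left(L \right)} = 32$ ($B{\left(L \right)} = 8 \cdot 4 = 32$)
$T{\left(f \right)} = 160$ ($T{\left(f \right)} = \left(-1\right) \left(-5\right) 32 = 5 \cdot 32 = 160$)
$T{\left(2 \right)} \left(101 + c{\left(1,10 \right)}\right) = 160 \left(101 + \left(10 - 1\right)\right) = 160 \left(101 + 9\right) = 160 \cdot 110 = 17600$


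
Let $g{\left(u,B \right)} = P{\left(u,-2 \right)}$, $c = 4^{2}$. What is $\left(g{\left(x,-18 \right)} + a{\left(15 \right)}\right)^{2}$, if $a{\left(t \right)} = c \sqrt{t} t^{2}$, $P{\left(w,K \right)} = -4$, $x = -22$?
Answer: $194400016 - 28800 \sqrt{15} \approx 1.9429 \cdot 10^{8}$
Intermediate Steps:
$c = 16$
$a{\left(t \right)} = 16 t^{\frac{5}{2}}$ ($a{\left(t \right)} = 16 \sqrt{t} t^{2} = 16 t^{\frac{5}{2}}$)
$g{\left(u,B \right)} = -4$
$\left(g{\left(x,-18 \right)} + a{\left(15 \right)}\right)^{2} = \left(-4 + 16 \cdot 15^{\frac{5}{2}}\right)^{2} = \left(-4 + 16 \cdot 225 \sqrt{15}\right)^{2} = \left(-4 + 3600 \sqrt{15}\right)^{2}$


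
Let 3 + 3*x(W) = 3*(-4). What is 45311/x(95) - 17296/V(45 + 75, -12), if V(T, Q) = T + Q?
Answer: -1245017/135 ≈ -9222.3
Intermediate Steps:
x(W) = -5 (x(W) = -1 + (3*(-4))/3 = -1 + (⅓)*(-12) = -1 - 4 = -5)
V(T, Q) = Q + T
45311/x(95) - 17296/V(45 + 75, -12) = 45311/(-5) - 17296/(-12 + (45 + 75)) = 45311*(-⅕) - 17296/(-12 + 120) = -45311/5 - 17296/108 = -45311/5 - 17296*1/108 = -45311/5 - 4324/27 = -1245017/135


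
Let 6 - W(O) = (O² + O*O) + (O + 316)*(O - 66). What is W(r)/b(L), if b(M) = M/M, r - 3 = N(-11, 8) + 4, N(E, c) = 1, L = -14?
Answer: 18670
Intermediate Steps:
r = 8 (r = 3 + (1 + 4) = 3 + 5 = 8)
b(M) = 1
W(O) = 6 - 2*O² - (-66 + O)*(316 + O) (W(O) = 6 - ((O² + O*O) + (O + 316)*(O - 66)) = 6 - ((O² + O²) + (316 + O)*(-66 + O)) = 6 - (2*O² + (-66 + O)*(316 + O)) = 6 + (-2*O² - (-66 + O)*(316 + O)) = 6 - 2*O² - (-66 + O)*(316 + O))
W(r)/b(L) = (20862 - 250*8 - 3*8²)/1 = (20862 - 2000 - 3*64)*1 = (20862 - 2000 - 192)*1 = 18670*1 = 18670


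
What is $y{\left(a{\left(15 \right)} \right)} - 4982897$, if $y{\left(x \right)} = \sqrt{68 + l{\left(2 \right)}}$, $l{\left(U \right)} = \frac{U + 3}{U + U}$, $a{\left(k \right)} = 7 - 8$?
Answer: $-4982897 + \frac{\sqrt{277}}{2} \approx -4.9829 \cdot 10^{6}$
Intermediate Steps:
$a{\left(k \right)} = -1$ ($a{\left(k \right)} = 7 - 8 = -1$)
$l{\left(U \right)} = \frac{3 + U}{2 U}$
$y{\left(x \right)} = \frac{\sqrt{277}}{2}$ ($y{\left(x \right)} = \sqrt{68 + \frac{3 + 2}{2 \cdot 2}} = \sqrt{68 + \frac{1}{2} \cdot \frac{1}{2} \cdot 5} = \sqrt{68 + \frac{5}{4}} = \sqrt{\frac{277}{4}} = \frac{\sqrt{277}}{2}$)
$y{\left(a{\left(15 \right)} \right)} - 4982897 = \frac{\sqrt{277}}{2} - 4982897 = -4982897 + \frac{\sqrt{277}}{2}$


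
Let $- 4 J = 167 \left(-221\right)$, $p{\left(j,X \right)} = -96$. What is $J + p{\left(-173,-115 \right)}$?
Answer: $\frac{36523}{4} \approx 9130.8$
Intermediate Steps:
$J = \frac{36907}{4}$ ($J = - \frac{167 \left(-221\right)}{4} = \left(- \frac{1}{4}\right) \left(-36907\right) = \frac{36907}{4} \approx 9226.8$)
$J + p{\left(-173,-115 \right)} = \frac{36907}{4} - 96 = \frac{36523}{4}$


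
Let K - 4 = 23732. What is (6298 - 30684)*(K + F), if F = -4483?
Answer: -469503658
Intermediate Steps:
K = 23736 (K = 4 + 23732 = 23736)
(6298 - 30684)*(K + F) = (6298 - 30684)*(23736 - 4483) = -24386*19253 = -469503658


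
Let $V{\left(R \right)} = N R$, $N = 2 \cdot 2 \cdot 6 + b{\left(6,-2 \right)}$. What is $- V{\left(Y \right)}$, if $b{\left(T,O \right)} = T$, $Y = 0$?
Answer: $0$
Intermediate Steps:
$N = 30$ ($N = 2 \cdot 2 \cdot 6 + 6 = 4 \cdot 6 + 6 = 24 + 6 = 30$)
$V{\left(R \right)} = 30 R$
$- V{\left(Y \right)} = - 30 \cdot 0 = \left(-1\right) 0 = 0$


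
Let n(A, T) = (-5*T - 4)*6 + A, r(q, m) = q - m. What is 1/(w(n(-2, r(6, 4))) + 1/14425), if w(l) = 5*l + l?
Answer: -14425/7443299 ≈ -0.0019380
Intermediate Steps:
n(A, T) = -24 + A - 30*T (n(A, T) = (-4 - 5*T)*6 + A = (-24 - 30*T) + A = -24 + A - 30*T)
w(l) = 6*l
1/(w(n(-2, r(6, 4))) + 1/14425) = 1/(6*(-24 - 2 - 30*(6 - 1*4)) + 1/14425) = 1/(6*(-24 - 2 - 30*(6 - 4)) + 1/14425) = 1/(6*(-24 - 2 - 30*2) + 1/14425) = 1/(6*(-24 - 2 - 60) + 1/14425) = 1/(6*(-86) + 1/14425) = 1/(-516 + 1/14425) = 1/(-7443299/14425) = -14425/7443299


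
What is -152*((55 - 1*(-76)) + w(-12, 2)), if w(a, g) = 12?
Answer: -21736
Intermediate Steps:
-152*((55 - 1*(-76)) + w(-12, 2)) = -152*((55 - 1*(-76)) + 12) = -152*((55 + 76) + 12) = -152*(131 + 12) = -152*143 = -21736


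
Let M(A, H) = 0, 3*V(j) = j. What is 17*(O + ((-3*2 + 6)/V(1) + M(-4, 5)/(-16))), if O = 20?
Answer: 340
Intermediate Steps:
V(j) = j/3
17*(O + ((-3*2 + 6)/V(1) + M(-4, 5)/(-16))) = 17*(20 + ((-3*2 + 6)/(((⅓)*1)) + 0/(-16))) = 17*(20 + ((-6 + 6)/(⅓) + 0*(-1/16))) = 17*(20 + (0*3 + 0)) = 17*(20 + (0 + 0)) = 17*(20 + 0) = 17*20 = 340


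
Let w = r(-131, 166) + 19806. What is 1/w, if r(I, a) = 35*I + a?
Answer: 1/15387 ≈ 6.4990e-5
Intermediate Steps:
r(I, a) = a + 35*I
w = 15387 (w = (166 + 35*(-131)) + 19806 = (166 - 4585) + 19806 = -4419 + 19806 = 15387)
1/w = 1/15387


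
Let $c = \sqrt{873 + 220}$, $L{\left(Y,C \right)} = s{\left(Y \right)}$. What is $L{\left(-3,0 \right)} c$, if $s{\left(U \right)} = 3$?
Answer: $3 \sqrt{1093} \approx 99.182$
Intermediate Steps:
$L{\left(Y,C \right)} = 3$
$c = \sqrt{1093} \approx 33.061$
$L{\left(-3,0 \right)} c = 3 \sqrt{1093}$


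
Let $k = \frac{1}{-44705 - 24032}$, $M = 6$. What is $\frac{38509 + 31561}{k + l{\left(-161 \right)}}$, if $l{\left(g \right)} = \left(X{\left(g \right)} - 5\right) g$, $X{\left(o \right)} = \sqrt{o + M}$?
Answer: $\frac{266507317037521560}{22044761377350251} + \frac{53301464370784630 i \sqrt{155}}{22044761377350251} \approx 12.089 + 30.102 i$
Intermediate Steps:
$X{\left(o \right)} = \sqrt{6 + o}$ ($X{\left(o \right)} = \sqrt{o + 6} = \sqrt{6 + o}$)
$k = - \frac{1}{68737}$ ($k = \frac{1}{-68737} = - \frac{1}{68737} \approx -1.4548 \cdot 10^{-5}$)
$l{\left(g \right)} = g \left(-5 + \sqrt{6 + g}\right)$ ($l{\left(g \right)} = \left(\sqrt{6 + g} - 5\right) g = \left(-5 + \sqrt{6 + g}\right) g = g \left(-5 + \sqrt{6 + g}\right)$)
$\frac{38509 + 31561}{k + l{\left(-161 \right)}} = \frac{38509 + 31561}{- \frac{1}{68737} - 161 \left(-5 + \sqrt{6 - 161}\right)} = \frac{70070}{- \frac{1}{68737} - 161 \left(-5 + \sqrt{-155}\right)} = \frac{70070}{- \frac{1}{68737} - 161 \left(-5 + i \sqrt{155}\right)} = \frac{70070}{- \frac{1}{68737} + \left(805 - 161 i \sqrt{155}\right)} = \frac{70070}{\frac{55333284}{68737} - 161 i \sqrt{155}}$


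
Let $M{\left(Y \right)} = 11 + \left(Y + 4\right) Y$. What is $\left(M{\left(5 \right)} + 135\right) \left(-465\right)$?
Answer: $-88815$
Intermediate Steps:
$M{\left(Y \right)} = 11 + Y \left(4 + Y\right)$ ($M{\left(Y \right)} = 11 + \left(4 + Y\right) Y = 11 + Y \left(4 + Y\right)$)
$\left(M{\left(5 \right)} + 135\right) \left(-465\right) = \left(\left(11 + 5^{2} + 4 \cdot 5\right) + 135\right) \left(-465\right) = \left(\left(11 + 25 + 20\right) + 135\right) \left(-465\right) = \left(56 + 135\right) \left(-465\right) = 191 \left(-465\right) = -88815$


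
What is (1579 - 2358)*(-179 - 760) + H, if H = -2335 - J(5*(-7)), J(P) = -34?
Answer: 729180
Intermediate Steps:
H = -2301 (H = -2335 - 1*(-34) = -2335 + 34 = -2301)
(1579 - 2358)*(-179 - 760) + H = (1579 - 2358)*(-179 - 760) - 2301 = -779*(-939) - 2301 = 731481 - 2301 = 729180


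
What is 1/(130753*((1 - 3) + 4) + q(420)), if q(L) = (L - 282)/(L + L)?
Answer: 140/36610863 ≈ 3.8240e-6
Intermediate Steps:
q(L) = (-282 + L)/(2*L) (q(L) = (-282 + L)/((2*L)) = (-282 + L)*(1/(2*L)) = (-282 + L)/(2*L))
1/(130753*((1 - 3) + 4) + q(420)) = 1/(130753*((1 - 3) + 4) + (1/2)*(-282 + 420)/420) = 1/(130753*(-2 + 4) + (1/2)*(1/420)*138) = 1/(130753*2 + 23/140) = 1/(261506 + 23/140) = 1/(36610863/140) = 140/36610863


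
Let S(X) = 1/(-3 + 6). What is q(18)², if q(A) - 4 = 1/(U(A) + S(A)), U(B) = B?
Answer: 49729/3025 ≈ 16.439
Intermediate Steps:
S(X) = ⅓ (S(X) = 1/3 = ⅓)
q(A) = 4 + 1/(⅓ + A) (q(A) = 4 + 1/(A + ⅓) = 4 + 1/(⅓ + A))
q(18)² = ((7 + 12*18)/(1 + 3*18))² = ((7 + 216)/(1 + 54))² = (223/55)² = 49729/3025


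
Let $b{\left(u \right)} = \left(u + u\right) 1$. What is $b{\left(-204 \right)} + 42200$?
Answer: $41792$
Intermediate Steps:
$b{\left(u \right)} = 2 u$ ($b{\left(u \right)} = 2 u 1 = 2 u$)
$b{\left(-204 \right)} + 42200 = 2 \left(-204\right) + 42200 = -408 + 42200 = 41792$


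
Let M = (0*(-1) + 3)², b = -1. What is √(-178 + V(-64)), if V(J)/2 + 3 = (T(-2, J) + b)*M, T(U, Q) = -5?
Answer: 2*I*√73 ≈ 17.088*I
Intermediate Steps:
M = 9 (M = (0 + 3)² = 3² = 9)
V(J) = -114 (V(J) = -6 + 2*((-5 - 1)*9) = -6 + 2*(-6*9) = -6 + 2*(-54) = -6 - 108 = -114)
√(-178 + V(-64)) = √(-178 - 114) = √(-292) = 2*I*√73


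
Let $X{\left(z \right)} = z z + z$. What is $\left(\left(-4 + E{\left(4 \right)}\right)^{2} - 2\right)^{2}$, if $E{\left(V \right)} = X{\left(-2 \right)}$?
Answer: $4$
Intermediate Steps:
$X{\left(z \right)} = z + z^{2}$ ($X{\left(z \right)} = z^{2} + z = z + z^{2}$)
$E{\left(V \right)} = 2$ ($E{\left(V \right)} = - 2 \left(1 - 2\right) = \left(-2\right) \left(-1\right) = 2$)
$\left(\left(-4 + E{\left(4 \right)}\right)^{2} - 2\right)^{2} = \left(\left(-4 + 2\right)^{2} - 2\right)^{2} = \left(\left(-2\right)^{2} - 2\right)^{2} = \left(4 - 2\right)^{2} = 2^{2} = 4$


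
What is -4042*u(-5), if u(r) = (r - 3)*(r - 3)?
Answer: -258688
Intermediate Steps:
u(r) = (-3 + r)² (u(r) = (-3 + r)*(-3 + r) = (-3 + r)²)
-4042*u(-5) = -4042*(-3 - 5)² = -4042*(-8)² = -4042*64 = -258688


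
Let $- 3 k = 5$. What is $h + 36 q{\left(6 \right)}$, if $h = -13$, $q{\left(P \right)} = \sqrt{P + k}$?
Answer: $-13 + 12 \sqrt{39} \approx 61.94$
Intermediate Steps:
$k = - \frac{5}{3}$ ($k = \left(- \frac{1}{3}\right) 5 = - \frac{5}{3} \approx -1.6667$)
$q{\left(P \right)} = \sqrt{- \frac{5}{3} + P}$ ($q{\left(P \right)} = \sqrt{P - \frac{5}{3}} = \sqrt{- \frac{5}{3} + P}$)
$h + 36 q{\left(6 \right)} = -13 + 36 \frac{\sqrt{-15 + 9 \cdot 6}}{3} = -13 + 36 \frac{\sqrt{-15 + 54}}{3} = -13 + 36 \frac{\sqrt{39}}{3} = -13 + 12 \sqrt{39}$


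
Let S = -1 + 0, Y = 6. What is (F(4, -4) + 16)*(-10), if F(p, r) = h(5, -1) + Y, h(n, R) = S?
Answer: -210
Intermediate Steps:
S = -1
h(n, R) = -1
F(p, r) = 5 (F(p, r) = -1 + 6 = 5)
(F(4, -4) + 16)*(-10) = (5 + 16)*(-10) = 21*(-10) = -210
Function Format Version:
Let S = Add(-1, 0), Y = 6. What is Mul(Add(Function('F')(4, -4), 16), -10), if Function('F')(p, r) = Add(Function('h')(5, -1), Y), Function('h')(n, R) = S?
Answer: -210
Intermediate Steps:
S = -1
Function('h')(n, R) = -1
Function('F')(p, r) = 5 (Function('F')(p, r) = Add(-1, 6) = 5)
Mul(Add(Function('F')(4, -4), 16), -10) = Mul(Add(5, 16), -10) = Mul(21, -10) = -210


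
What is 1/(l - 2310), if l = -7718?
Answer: -1/10028 ≈ -9.9721e-5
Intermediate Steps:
1/(l - 2310) = 1/(-7718 - 2310) = 1/(-10028) = -1/10028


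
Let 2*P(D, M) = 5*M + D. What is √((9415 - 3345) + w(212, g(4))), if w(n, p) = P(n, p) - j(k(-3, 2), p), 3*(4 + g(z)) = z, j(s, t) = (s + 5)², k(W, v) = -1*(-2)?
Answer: √55083/3 ≈ 78.233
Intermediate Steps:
k(W, v) = 2
j(s, t) = (5 + s)²
P(D, M) = D/2 + 5*M/2 (P(D, M) = (5*M + D)/2 = (D + 5*M)/2 = D/2 + 5*M/2)
g(z) = -4 + z/3
w(n, p) = -49 + n/2 + 5*p/2 (w(n, p) = (n/2 + 5*p/2) - (5 + 2)² = (n/2 + 5*p/2) - 1*7² = (n/2 + 5*p/2) - 1*49 = (n/2 + 5*p/2) - 49 = -49 + n/2 + 5*p/2)
√((9415 - 3345) + w(212, g(4))) = √((9415 - 3345) + (-49 + (½)*212 + 5*(-4 + (⅓)*4)/2)) = √(6070 + (-49 + 106 + 5*(-4 + 4/3)/2)) = √(6070 + (-49 + 106 + (5/2)*(-8/3))) = √(6070 + (-49 + 106 - 20/3)) = √(6070 + 151/3) = √(18361/3) = √55083/3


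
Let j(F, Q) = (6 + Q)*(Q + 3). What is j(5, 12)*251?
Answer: 67770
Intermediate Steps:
j(F, Q) = (3 + Q)*(6 + Q) (j(F, Q) = (6 + Q)*(3 + Q) = (3 + Q)*(6 + Q))
j(5, 12)*251 = (18 + 12² + 9*12)*251 = (18 + 144 + 108)*251 = 270*251 = 67770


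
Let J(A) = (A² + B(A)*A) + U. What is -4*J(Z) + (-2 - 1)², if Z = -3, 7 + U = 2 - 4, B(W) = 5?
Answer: 69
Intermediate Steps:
U = -9 (U = -7 + (2 - 4) = -7 - 2 = -9)
J(A) = -9 + A² + 5*A (J(A) = (A² + 5*A) - 9 = -9 + A² + 5*A)
-4*J(Z) + (-2 - 1)² = -4*(-9 + (-3)² + 5*(-3)) + (-2 - 1)² = -4*(-9 + 9 - 15) + (-3)² = -4*(-15) + 9 = 60 + 9 = 69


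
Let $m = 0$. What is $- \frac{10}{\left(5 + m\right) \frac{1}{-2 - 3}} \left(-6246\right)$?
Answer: $-62460$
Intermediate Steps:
$- \frac{10}{\left(5 + m\right) \frac{1}{-2 - 3}} \left(-6246\right) = - \frac{10}{\left(5 + 0\right) \frac{1}{-2 - 3}} \left(-6246\right) = - \frac{10}{5 \frac{1}{-5}} \left(-6246\right) = - \frac{10}{5 \left(- \frac{1}{5}\right)} \left(-6246\right) = - \frac{10}{-1} \left(-6246\right) = \left(-10\right) \left(-1\right) \left(-6246\right) = 10 \left(-6246\right) = -62460$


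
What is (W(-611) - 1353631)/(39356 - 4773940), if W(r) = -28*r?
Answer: 1336523/4734584 ≈ 0.28229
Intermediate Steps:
(W(-611) - 1353631)/(39356 - 4773940) = (-28*(-611) - 1353631)/(39356 - 4773940) = (17108 - 1353631)/(-4734584) = -1336523*(-1/4734584) = 1336523/4734584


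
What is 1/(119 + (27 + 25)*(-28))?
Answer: -1/1337 ≈ -0.00074794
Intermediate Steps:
1/(119 + (27 + 25)*(-28)) = 1/(119 + 52*(-28)) = 1/(119 - 1456) = 1/(-1337) = -1/1337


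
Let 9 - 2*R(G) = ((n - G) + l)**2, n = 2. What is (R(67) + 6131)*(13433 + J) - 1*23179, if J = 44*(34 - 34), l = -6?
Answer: 48537116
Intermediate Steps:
J = 0 (J = 44*0 = 0)
R(G) = 9/2 - (-4 - G)**2/2 (R(G) = 9/2 - ((2 - G) - 6)**2/2 = 9/2 - (-4 - G)**2/2)
(R(67) + 6131)*(13433 + J) - 1*23179 = ((9/2 - (4 + 67)**2/2) + 6131)*(13433 + 0) - 1*23179 = ((9/2 - 1/2*71**2) + 6131)*13433 - 23179 = ((9/2 - 1/2*5041) + 6131)*13433 - 23179 = ((9/2 - 5041/2) + 6131)*13433 - 23179 = (-2516 + 6131)*13433 - 23179 = 3615*13433 - 23179 = 48560295 - 23179 = 48537116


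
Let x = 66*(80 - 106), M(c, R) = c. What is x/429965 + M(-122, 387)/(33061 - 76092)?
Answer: -21385466/18501823915 ≈ -0.0011559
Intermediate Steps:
x = -1716 (x = 66*(-26) = -1716)
x/429965 + M(-122, 387)/(33061 - 76092) = -1716/429965 - 122/(33061 - 76092) = -1716*1/429965 - 122/(-43031) = -1716/429965 - 122*(-1/43031) = -1716/429965 + 122/43031 = -21385466/18501823915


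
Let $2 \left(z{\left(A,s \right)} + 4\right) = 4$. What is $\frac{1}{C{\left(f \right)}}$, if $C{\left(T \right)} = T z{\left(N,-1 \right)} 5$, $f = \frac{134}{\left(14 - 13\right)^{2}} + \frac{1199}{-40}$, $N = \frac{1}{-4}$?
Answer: $- \frac{4}{4161} \approx -0.00096131$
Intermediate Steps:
$N = - \frac{1}{4} \approx -0.25$
$z{\left(A,s \right)} = -2$ ($z{\left(A,s \right)} = -4 + \frac{1}{2} \cdot 4 = -4 + 2 = -2$)
$f = \frac{4161}{40}$ ($f = \frac{134}{1^{2}} + 1199 \left(- \frac{1}{40}\right) = \frac{134}{1} - \frac{1199}{40} = 134 \cdot 1 - \frac{1199}{40} = 134 - \frac{1199}{40} = \frac{4161}{40} \approx 104.03$)
$C{\left(T \right)} = - 10 T$ ($C{\left(T \right)} = T \left(-2\right) 5 = - 2 T 5 = - 10 T$)
$\frac{1}{C{\left(f \right)}} = \frac{1}{\left(-10\right) \frac{4161}{40}} = \frac{1}{- \frac{4161}{4}} = - \frac{4}{4161}$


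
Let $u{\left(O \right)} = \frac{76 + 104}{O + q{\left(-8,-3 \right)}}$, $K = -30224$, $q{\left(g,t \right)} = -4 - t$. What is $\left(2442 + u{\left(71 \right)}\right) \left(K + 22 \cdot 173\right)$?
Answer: $-64580688$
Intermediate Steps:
$u{\left(O \right)} = \frac{180}{-1 + O}$ ($u{\left(O \right)} = \frac{76 + 104}{O - 1} = \frac{180}{O + \left(-4 + 3\right)} = \frac{180}{O - 1} = \frac{180}{-1 + O}$)
$\left(2442 + u{\left(71 \right)}\right) \left(K + 22 \cdot 173\right) = \left(2442 + \frac{180}{-1 + 71}\right) \left(-30224 + 22 \cdot 173\right) = \left(2442 + \frac{180}{70}\right) \left(-30224 + 3806\right) = \left(2442 + 180 \cdot \frac{1}{70}\right) \left(-26418\right) = \left(2442 + \frac{18}{7}\right) \left(-26418\right) = \frac{17112}{7} \left(-26418\right) = -64580688$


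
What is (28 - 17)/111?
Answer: 11/111 ≈ 0.099099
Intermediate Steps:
(28 - 17)/111 = 11*(1/111) = 11/111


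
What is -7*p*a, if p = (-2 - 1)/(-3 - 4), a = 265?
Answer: -795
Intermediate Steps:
p = 3/7 (p = -3/(-7) = -3*(-⅐) = 3/7 ≈ 0.42857)
-7*p*a = -3*265 = -7*795/7 = -795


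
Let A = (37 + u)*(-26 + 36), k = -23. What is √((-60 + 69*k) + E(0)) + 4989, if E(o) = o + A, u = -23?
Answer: 4989 + I*√1507 ≈ 4989.0 + 38.82*I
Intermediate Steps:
A = 140 (A = (37 - 23)*(-26 + 36) = 14*10 = 140)
E(o) = 140 + o (E(o) = o + 140 = 140 + o)
√((-60 + 69*k) + E(0)) + 4989 = √((-60 + 69*(-23)) + (140 + 0)) + 4989 = √((-60 - 1587) + 140) + 4989 = √(-1647 + 140) + 4989 = √(-1507) + 4989 = I*√1507 + 4989 = 4989 + I*√1507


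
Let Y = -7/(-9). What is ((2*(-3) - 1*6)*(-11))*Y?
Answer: 308/3 ≈ 102.67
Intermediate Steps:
Y = 7/9 (Y = -7*(-1/9) = 7/9 ≈ 0.77778)
((2*(-3) - 1*6)*(-11))*Y = ((2*(-3) - 1*6)*(-11))*(7/9) = ((-6 - 6)*(-11))*(7/9) = -12*(-11)*(7/9) = 132*(7/9) = 308/3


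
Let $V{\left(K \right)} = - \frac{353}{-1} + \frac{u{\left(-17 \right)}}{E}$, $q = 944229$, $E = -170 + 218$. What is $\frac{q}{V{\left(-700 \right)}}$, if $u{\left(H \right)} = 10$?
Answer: $\frac{22661496}{8477} \approx 2673.3$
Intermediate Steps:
$E = 48$
$V{\left(K \right)} = \frac{8477}{24}$ ($V{\left(K \right)} = - \frac{353}{-1} + \frac{10}{48} = \left(-353\right) \left(-1\right) + 10 \cdot \frac{1}{48} = 353 + \frac{5}{24} = \frac{8477}{24}$)
$\frac{q}{V{\left(-700 \right)}} = \frac{944229}{\frac{8477}{24}} = 944229 \cdot \frac{24}{8477} = \frac{22661496}{8477}$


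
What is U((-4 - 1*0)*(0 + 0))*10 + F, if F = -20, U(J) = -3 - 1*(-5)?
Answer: 0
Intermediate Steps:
U(J) = 2 (U(J) = -3 + 5 = 2)
U((-4 - 1*0)*(0 + 0))*10 + F = 2*10 - 20 = 20 - 20 = 0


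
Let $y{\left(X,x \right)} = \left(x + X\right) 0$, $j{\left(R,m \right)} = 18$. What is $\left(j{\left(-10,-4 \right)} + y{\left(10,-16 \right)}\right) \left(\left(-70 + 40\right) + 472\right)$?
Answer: $7956$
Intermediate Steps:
$y{\left(X,x \right)} = 0$ ($y{\left(X,x \right)} = \left(X + x\right) 0 = 0$)
$\left(j{\left(-10,-4 \right)} + y{\left(10,-16 \right)}\right) \left(\left(-70 + 40\right) + 472\right) = \left(18 + 0\right) \left(\left(-70 + 40\right) + 472\right) = 18 \left(-30 + 472\right) = 18 \cdot 442 = 7956$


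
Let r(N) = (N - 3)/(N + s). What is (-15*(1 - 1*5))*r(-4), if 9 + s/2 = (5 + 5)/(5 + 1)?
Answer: 45/2 ≈ 22.500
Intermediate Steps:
s = -44/3 (s = -18 + 2*((5 + 5)/(5 + 1)) = -18 + 2*(10/6) = -18 + 2*(10*(⅙)) = -18 + 2*(5/3) = -18 + 10/3 = -44/3 ≈ -14.667)
r(N) = (-3 + N)/(-44/3 + N) (r(N) = (N - 3)/(N - 44/3) = (-3 + N)/(-44/3 + N))
(-15*(1 - 1*5))*r(-4) = (-15*(1 - 1*5))*(3*(-3 - 4)/(-44 + 3*(-4))) = (-15*(1 - 5))*(3*(-7)/(-44 - 12)) = (-15*(-4))*(3*(-7)/(-56)) = 60*(3*(-1/56)*(-7)) = 60*(3/8) = 45/2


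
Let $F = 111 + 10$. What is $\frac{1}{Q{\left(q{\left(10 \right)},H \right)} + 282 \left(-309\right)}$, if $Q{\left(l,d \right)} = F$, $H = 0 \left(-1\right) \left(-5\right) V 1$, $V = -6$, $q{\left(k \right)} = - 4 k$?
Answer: $- \frac{1}{87017} \approx -1.1492 \cdot 10^{-5}$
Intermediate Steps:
$F = 121$
$H = 0$ ($H = 0 \left(-1\right) \left(-5\right) \left(-6\right) 1 = 0 \left(-5\right) \left(-6\right) 1 = 0 \left(-6\right) 1 = 0 \cdot 1 = 0$)
$Q{\left(l,d \right)} = 121$
$\frac{1}{Q{\left(q{\left(10 \right)},H \right)} + 282 \left(-309\right)} = \frac{1}{121 + 282 \left(-309\right)} = \frac{1}{121 - 87138} = \frac{1}{-87017} = - \frac{1}{87017}$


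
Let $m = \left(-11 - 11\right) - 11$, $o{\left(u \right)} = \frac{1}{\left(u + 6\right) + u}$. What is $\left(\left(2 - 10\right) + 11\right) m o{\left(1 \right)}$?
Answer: $- \frac{99}{8} \approx -12.375$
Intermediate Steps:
$o{\left(u \right)} = \frac{1}{6 + 2 u}$ ($o{\left(u \right)} = \frac{1}{\left(6 + u\right) + u} = \frac{1}{6 + 2 u}$)
$m = -33$ ($m = -22 - 11 = -33$)
$\left(\left(2 - 10\right) + 11\right) m o{\left(1 \right)} = \left(\left(2 - 10\right) + 11\right) \left(-33\right) \frac{1}{2 \left(3 + 1\right)} = \left(-8 + 11\right) \left(-33\right) \frac{1}{2 \cdot 4} = 3 \left(-33\right) \frac{1}{2} \cdot \frac{1}{4} = \left(-99\right) \frac{1}{8} = - \frac{99}{8}$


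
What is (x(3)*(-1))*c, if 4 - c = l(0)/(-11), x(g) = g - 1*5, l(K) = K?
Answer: 8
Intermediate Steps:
x(g) = -5 + g (x(g) = g - 5 = -5 + g)
c = 4 (c = 4 - 0/(-11) = 4 - 0*(-1)/11 = 4 - 1*0 = 4 + 0 = 4)
(x(3)*(-1))*c = ((-5 + 3)*(-1))*4 = -2*(-1)*4 = 2*4 = 8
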